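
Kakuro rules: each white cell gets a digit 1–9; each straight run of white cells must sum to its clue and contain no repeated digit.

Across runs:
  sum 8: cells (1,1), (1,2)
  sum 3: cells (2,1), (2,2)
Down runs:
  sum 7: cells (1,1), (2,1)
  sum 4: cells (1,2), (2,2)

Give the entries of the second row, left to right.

2, 1

3 in 2 cells must be {1,2}; 4 in 2 cells must be {1,3}.
The 3 across and the 4 down share only 1, so (2,2) = 1.
(1,2) = 4 − 1 = 3 completes the 4 down.
(2,1) = 3 − 1 = 2 completes the 3 across.
(1,1) = 8 − 3 = 5 completes the 8 across.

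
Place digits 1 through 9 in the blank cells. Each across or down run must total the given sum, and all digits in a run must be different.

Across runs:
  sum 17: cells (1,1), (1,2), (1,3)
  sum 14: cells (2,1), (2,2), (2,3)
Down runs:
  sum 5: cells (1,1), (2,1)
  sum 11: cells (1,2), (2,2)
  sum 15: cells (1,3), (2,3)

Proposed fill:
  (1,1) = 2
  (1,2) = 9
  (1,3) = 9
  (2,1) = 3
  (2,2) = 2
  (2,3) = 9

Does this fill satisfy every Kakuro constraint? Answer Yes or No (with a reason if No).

No — the across run (1,1)–(1,3) sums to 20, not 17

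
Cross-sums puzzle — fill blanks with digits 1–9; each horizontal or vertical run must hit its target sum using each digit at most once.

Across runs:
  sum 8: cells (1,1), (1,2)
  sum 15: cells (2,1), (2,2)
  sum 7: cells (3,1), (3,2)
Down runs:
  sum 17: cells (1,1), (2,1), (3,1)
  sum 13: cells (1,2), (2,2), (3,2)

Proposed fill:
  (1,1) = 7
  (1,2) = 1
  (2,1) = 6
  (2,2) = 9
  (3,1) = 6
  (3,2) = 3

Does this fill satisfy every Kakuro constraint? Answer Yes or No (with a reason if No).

No — the across run (3,1)–(3,2) sums to 9, not 7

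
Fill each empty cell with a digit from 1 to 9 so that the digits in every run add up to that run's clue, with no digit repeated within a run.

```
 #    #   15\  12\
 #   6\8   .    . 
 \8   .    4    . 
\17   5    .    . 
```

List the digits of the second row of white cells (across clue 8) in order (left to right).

R2C1 = 6 − 5 = 1 completes the 6 down.
R2C3 = 8 − 5 = 3 completes the 8 across.
Nothing is forced directly, so branch on R3C3, whose candidates are 4 or 8. If R3C3 = 8: that forces R1C3 = 1, after which R3C2 would have to be in {4} for the 17 across but in {2,3,5,6,8,9} for the 15 down — contradiction. So R3C3 = 4.
R1C3 = 12 − 7 = 5 completes the 12 down.
R3C2 = 17 − 9 = 8 completes the 17 across.
R1C2 = 8 − 5 = 3 completes the 8 across.

1 4 3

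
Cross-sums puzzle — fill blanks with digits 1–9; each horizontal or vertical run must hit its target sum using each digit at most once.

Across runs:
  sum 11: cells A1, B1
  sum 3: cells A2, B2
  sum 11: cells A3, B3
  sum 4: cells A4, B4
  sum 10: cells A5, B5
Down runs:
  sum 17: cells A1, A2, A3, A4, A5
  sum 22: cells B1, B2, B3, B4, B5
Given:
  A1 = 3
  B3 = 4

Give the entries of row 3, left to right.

3 in 2 cells must be {1,2}; 4 in 2 cells must be {1,3}.
B1 = 11 − 3 = 8 completes the 11 across.
A3 = 11 − 4 = 7 completes the 11 across.

7 4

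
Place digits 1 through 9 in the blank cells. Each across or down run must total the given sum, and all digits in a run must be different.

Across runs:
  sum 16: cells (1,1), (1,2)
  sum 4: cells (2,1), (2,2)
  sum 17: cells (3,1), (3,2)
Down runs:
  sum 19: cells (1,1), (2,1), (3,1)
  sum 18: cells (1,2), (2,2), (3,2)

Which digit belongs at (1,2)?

9

16 in 2 cells must be {7,9}; 4 in 2 cells must be {1,3}; 17 in 2 cells must be {8,9}.
The 4 across and the 19 down share only 3, so (2,1) = 3.
(2,2) = 4 − 3 = 1 completes the 4 across.
Given what's placed, (3,1) must be 9 to fit the 17 across and 19 down.
(3,2) = 17 − 9 = 8 completes the 17 across.
(1,1) = 19 − 12 = 7 completes the 19 down.
(1,2) = 16 − 7 = 9 completes the 16 across.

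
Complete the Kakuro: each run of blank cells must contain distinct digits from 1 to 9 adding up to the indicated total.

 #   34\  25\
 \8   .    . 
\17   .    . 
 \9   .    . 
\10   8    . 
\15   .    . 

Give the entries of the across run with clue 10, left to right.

8, 2

17 in 2 cells must be {8,9}; 34 in 5 cells must be {4,6,7,8,9}.
Given what's placed, R2C1 must be 9 to fit the 17 across and 34 down.
R2C2 = 17 − 9 = 8 completes the 17 across.
R4C2 = 10 − 8 = 2 completes the 10 across.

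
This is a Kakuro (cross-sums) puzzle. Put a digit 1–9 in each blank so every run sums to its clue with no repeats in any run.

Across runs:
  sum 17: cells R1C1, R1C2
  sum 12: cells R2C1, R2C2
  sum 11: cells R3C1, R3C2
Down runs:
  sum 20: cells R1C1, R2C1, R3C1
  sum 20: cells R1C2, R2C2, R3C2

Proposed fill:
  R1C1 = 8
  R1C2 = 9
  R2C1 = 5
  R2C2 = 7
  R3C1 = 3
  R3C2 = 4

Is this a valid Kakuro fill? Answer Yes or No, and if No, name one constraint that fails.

No — the down run R1C1–R3C1 sums to 16, not 20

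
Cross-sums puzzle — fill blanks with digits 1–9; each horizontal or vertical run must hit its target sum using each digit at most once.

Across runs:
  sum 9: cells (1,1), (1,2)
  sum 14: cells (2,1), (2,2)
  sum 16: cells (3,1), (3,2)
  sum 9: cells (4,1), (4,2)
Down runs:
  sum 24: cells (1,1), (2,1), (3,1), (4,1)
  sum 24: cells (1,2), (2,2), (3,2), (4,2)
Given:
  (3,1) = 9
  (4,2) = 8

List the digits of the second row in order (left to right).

16 in 2 cells must be {7,9}.
(3,2) = 16 − 9 = 7 completes the 16 across.
(4,1) = 9 − 8 = 1 completes the 9 across.
No cell is forced outright now. (1,1) can only be 6 or 8 (the digits allowed by both its 9 across and its 24 down). If (1,1) = 8: then (1,2) would have to be in {1} for the 9 across but in {3,4,5,6} for the 24 down — contradiction. So (1,1) = 6.
(1,2) = 9 − 6 = 3 completes the 9 across.
(2,1) = 24 − 16 = 8 completes the 24 down.
(2,2) = 14 − 8 = 6 completes the 14 across.

8 6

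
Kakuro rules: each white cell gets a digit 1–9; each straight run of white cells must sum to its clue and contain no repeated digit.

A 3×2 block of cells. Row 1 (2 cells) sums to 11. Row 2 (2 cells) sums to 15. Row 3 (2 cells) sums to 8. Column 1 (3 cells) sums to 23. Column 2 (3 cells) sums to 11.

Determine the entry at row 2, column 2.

6

23 in 3 cells must be {6,8,9}.
The 8 across and the 23 down share only 6, so (3,1) = 6.
(3,2) = 8 − 6 = 2 completes the 8 across.
Nothing is forced directly, so branch on (1,1), whose candidates are 8 or 9. If (1,1) = 9: then (1,2) would have to be in {2} for the 11 across but in {1,3,4,5,6,8} for the 11 down — contradiction. So (1,1) = 8.
(1,2) = 11 − 8 = 3 completes the 11 across.
(2,1) = 23 − 14 = 9 completes the 23 down.
(2,2) = 15 − 9 = 6 completes the 15 across.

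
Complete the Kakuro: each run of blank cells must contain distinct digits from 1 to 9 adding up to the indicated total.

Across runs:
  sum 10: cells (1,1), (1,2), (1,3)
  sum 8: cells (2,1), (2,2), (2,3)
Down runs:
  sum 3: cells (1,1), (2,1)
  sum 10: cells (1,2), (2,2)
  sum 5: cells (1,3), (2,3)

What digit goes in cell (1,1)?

3 in 2 cells must be {1,2}.
Nothing is forced directly, so branch on (1,1), whose candidates are 1 or 2. If (1,1) = 1: that forces (2,1) = 2, (2,2) = 1, after which (2,3) would have to be in {5} for the 8 across but in {1,2,3,4} for the 5 down — contradiction. So (1,1) = 2.
(2,1) = 3 − 2 = 1 completes the 3 down.
Nothing is forced directly, so branch on (1,3), whose candidates are 1 or 3. If (1,3) = 3: then (1,2) would have to be in {5} for the 10 across but in {1,2,3,4,6,7,8,9} for the 10 down — contradiction. So (1,3) = 1.
(1,2) = 10 − 3 = 7 completes the 10 across.
(2,2) = 10 − 7 = 3 completes the 10 down.
(2,3) = 8 − 4 = 4 completes the 8 across.

2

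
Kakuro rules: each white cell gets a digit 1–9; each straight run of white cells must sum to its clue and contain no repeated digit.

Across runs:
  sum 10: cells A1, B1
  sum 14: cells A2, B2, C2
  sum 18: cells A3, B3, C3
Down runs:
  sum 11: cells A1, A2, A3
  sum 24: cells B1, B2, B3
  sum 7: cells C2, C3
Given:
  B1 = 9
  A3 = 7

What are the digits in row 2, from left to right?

24 in 3 cells must be {7,8,9}.
A1 = 10 − 9 = 1 completes the 10 across.
A2 = 11 − 8 = 3 completes the 11 down.
Given what's placed, B2 must be 7 to fit the 14 across and 24 down.
C2 = 14 − 10 = 4 completes the 14 across.
B3 = 24 − 16 = 8 completes the 24 down.
C3 = 18 − 15 = 3 completes the 18 across.

3, 7, 4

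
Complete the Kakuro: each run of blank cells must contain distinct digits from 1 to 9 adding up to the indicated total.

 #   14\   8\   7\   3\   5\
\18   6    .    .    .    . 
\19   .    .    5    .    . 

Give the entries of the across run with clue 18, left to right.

3 in 2 cells must be {1,2}.
R1C3 = 7 − 5 = 2 completes the 7 down.
Given what's placed, R1C4 must be 1 to fit the 18 across and 3 down.
Given what's placed, R1C5 must be 4 to fit the 18 across and 5 down.
R2C1 = 14 − 6 = 8 completes the 14 down.
R2C4 = 3 − 1 = 2 completes the 3 down.
R2C5 = 5 − 4 = 1 completes the 5 down.
R1C2 = 18 − 13 = 5 completes the 18 across.

6, 5, 2, 1, 4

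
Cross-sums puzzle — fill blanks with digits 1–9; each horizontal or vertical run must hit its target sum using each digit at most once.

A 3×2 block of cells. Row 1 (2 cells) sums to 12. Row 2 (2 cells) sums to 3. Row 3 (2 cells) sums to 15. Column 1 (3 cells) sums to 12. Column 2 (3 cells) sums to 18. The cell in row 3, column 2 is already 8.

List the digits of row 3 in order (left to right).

3 in 2 cells must be {1,2}.
Given what's placed, (2,2) must be 1 to fit the 3 across and 18 down.
(3,1) = 15 − 8 = 7 completes the 15 across.
(1,2) = 18 − 9 = 9 completes the 18 down.
(2,1) = 3 − 1 = 2 completes the 3 across.
(1,1) = 12 − 9 = 3 completes the 12 across.

7 8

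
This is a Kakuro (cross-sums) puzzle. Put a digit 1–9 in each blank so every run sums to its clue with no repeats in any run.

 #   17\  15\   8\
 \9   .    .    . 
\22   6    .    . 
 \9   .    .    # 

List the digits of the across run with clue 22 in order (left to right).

6 9 7

R2C3 = 7: the only remaining digit allowed by both the 22 across and the 8 down.
R1C3 = 8 − 7 = 1 completes the 8 down.
R2C2 = 22 − 13 = 9 completes the 22 across.
No cell is forced outright now. R1C1 can only be 2 or 3 (the digits allowed by both its 9 across and its 17 down). If R1C1 = 2: then R1C2 would have to be in {6} for the 9 across but in {1,2,4,5} for the 15 down — contradiction. So R1C1 = 3.
R1C2 = 9 − 4 = 5 completes the 9 across.
R3C1 = 17 − 9 = 8 completes the 17 down.
R3C2 = 9 − 8 = 1 completes the 9 across.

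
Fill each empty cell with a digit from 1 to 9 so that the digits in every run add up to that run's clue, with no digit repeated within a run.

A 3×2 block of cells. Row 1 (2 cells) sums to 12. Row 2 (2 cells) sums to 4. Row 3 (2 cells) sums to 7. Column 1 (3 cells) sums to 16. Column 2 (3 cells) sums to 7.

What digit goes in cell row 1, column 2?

4 in 2 cells must be {1,3}; 7 in 3 cells must be {1,2,4}.
The 12 across and the 7 down share only 4, so (1,2) = 4.
Given what's placed, (2,2) must be 1 to fit the 4 across and 7 down.
(3,2) = 7 − 5 = 2 completes the 7 down.
(1,1) = 12 − 4 = 8 completes the 12 across.
(2,1) = 4 − 1 = 3 completes the 4 across.
(3,1) = 7 − 2 = 5 completes the 7 across.

4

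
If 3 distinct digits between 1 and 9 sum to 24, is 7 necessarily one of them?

Yes

The only way to make 24 from 3 distinct digits is {7,8,9}, which contains 7.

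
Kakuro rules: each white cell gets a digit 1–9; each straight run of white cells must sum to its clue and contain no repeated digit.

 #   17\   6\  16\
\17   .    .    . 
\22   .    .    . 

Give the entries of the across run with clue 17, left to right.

9, 1, 7

17 in 2 cells must be {8,9}; 16 in 2 cells must be {7,9}.
The 22 across and the 6 down share only 5, so R2C2 = 5.
Given what's placed, R2C3 must be 9 to fit the 22 across and 16 down.
R1C2 = 6 − 5 = 1 completes the 6 down.
R1C3 = 16 − 9 = 7 completes the 16 down.
R2C1 = 22 − 14 = 8 completes the 22 across.
R1C1 = 17 − 8 = 9 completes the 17 across.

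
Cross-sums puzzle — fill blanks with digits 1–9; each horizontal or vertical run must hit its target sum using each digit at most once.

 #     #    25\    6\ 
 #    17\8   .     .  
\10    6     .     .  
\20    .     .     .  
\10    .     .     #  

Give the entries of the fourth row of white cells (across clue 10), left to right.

3 7

6 in 3 cells must be {1,2,3}.
Intersecting the 20 across with the 6 down forces R3C3 = 3.
Given what's placed, R2C3 must be 1 to fit the 10 across and 6 down.
R1C3 = 6 − 4 = 2 completes the 6 down.
R2C2 = 10 − 7 = 3 completes the 10 across.
R1C2 = 8 − 2 = 6 completes the 8 across.
Given what's placed, R3C2 must be 9 to fit the 20 across and 25 down.
R4C2 = 25 − 18 = 7 completes the 25 down.
R3C1 = 20 − 12 = 8 completes the 20 across.
R4C1 = 10 − 7 = 3 completes the 10 across.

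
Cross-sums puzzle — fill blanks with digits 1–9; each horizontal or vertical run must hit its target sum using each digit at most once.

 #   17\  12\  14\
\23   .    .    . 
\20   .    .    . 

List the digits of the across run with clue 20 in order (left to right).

9 3 8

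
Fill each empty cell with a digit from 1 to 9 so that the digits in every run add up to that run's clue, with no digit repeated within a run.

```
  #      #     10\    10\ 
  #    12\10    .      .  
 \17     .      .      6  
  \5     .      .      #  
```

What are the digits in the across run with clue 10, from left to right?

R1C3 = 10 − 6 = 4 completes the 10 down.
R1C2 = 10 − 4 = 6 completes the 10 across.
Given what's placed, R2C2 must be 3 to fit the 17 across and 10 down.
R3C2 = 10 − 9 = 1 completes the 10 down.
R2C1 = 17 − 9 = 8 completes the 17 across.
R3C1 = 5 − 1 = 4 completes the 5 across.

6 4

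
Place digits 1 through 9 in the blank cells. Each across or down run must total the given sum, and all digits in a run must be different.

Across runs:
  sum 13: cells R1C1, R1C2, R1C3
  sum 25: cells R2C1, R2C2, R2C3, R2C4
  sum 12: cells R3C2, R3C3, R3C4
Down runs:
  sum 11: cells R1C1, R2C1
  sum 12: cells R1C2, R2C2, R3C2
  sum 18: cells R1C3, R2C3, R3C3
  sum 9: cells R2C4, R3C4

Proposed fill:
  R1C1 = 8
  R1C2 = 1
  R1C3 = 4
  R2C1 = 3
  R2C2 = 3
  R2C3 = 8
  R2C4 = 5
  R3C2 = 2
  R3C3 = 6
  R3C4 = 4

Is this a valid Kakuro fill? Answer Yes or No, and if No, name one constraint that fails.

No — the down run R1C2–R3C2 sums to 6, not 12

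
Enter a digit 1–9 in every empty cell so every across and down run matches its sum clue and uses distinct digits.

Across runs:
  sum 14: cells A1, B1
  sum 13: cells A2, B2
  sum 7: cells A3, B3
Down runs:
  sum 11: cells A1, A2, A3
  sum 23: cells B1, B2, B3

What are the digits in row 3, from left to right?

1, 6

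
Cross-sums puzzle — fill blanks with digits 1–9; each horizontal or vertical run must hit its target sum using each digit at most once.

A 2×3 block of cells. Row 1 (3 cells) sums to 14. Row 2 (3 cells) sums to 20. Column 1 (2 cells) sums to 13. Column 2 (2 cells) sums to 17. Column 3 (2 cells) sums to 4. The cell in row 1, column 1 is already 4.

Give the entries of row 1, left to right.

4 9 1

17 in 2 cells must be {8,9}; 4 in 2 cells must be {1,3}.
(2,1) = 13 − 4 = 9 completes the 13 down.
(2,2) = 8: the only remaining digit allowed by both the 20 across and the 17 down.
(2,3) = 20 − 17 = 3 completes the 20 across.
(1,2) = 17 − 8 = 9 completes the 17 down.
(1,3) = 14 − 13 = 1 completes the 14 across.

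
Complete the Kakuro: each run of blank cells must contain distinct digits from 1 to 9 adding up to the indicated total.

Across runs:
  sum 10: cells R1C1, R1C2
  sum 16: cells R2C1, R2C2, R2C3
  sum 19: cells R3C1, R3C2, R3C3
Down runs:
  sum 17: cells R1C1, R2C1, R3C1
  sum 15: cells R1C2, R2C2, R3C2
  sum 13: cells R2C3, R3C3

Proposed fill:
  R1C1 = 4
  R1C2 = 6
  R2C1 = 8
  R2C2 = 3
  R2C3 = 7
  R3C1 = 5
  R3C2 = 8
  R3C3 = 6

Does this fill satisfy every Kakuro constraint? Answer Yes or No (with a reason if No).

No — the down run R1C2–R3C2 sums to 17, not 15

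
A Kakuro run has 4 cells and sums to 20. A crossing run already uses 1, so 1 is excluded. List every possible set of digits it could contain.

{2,3,6,9}; {2,3,7,8}; {2,4,5,9}; {2,4,6,8}; {2,5,6,7}; {3,4,5,8}; {3,4,6,7}

4 distinct digits from 1–9 sum between 10 and 30.
Dropping sets that contain 1.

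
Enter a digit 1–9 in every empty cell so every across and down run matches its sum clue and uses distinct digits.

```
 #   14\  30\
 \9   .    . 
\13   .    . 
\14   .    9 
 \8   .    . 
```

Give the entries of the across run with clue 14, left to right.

30 in 4 cells must be {6,7,8,9}.
R3C1 = 14 − 9 = 5 completes the 14 across.
No cell is forced outright now. R2C1 can only be 4 or 6 (the digits allowed by both its 13 across and its 14 down). If R2C1 = 4: then R2C2 would have to be in {9} for the 13 across but in {6,7,8} for the 30 down — contradiction. So R2C1 = 6.
R2C2 = 13 − 6 = 7 completes the 13 across.
Given what's placed, R4C2 must be 6 to fit the 8 across and 30 down.
R1C2 = 30 − 22 = 8 completes the 30 down.
R4C1 = 8 − 6 = 2 completes the 8 across.
R1C1 = 9 − 8 = 1 completes the 9 across.

5 9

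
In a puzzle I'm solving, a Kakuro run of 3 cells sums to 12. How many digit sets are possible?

7

3 distinct digits from 1–9 sum between 6 and 24.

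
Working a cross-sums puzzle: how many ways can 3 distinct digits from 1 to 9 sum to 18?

7

3 distinct digits from 1–9 sum between 6 and 24.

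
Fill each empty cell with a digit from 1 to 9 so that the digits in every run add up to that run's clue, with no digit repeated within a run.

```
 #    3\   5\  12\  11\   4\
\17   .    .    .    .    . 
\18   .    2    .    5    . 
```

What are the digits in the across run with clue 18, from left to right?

1, 2, 7, 5, 3

3 in 2 cells must be {1,2}; 4 in 2 cells must be {1,3}.
R1C2 = 5 − 2 = 3 completes the 5 down.
R1C4 = 11 − 5 = 6 completes the 11 down.
R1C5 = 1: the only remaining digit allowed by both the 17 across and the 4 down.
R2C1 = 1: the only remaining digit allowed by both the 18 across and the 3 down.
R2C5 = 4 − 1 = 3 completes the 4 down.
R1C1 = 3 − 1 = 2 completes the 3 down.
R1C3 = 17 − 12 = 5 completes the 17 across.
R2C3 = 18 − 11 = 7 completes the 18 across.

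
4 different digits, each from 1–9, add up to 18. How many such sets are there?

4 distinct digits from 1–9 sum between 10 and 30.

11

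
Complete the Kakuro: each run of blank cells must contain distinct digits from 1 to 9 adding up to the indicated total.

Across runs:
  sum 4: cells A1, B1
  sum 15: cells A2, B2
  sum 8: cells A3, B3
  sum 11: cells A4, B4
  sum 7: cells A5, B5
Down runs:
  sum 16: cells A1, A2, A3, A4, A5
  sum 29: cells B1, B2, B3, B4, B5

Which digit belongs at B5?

4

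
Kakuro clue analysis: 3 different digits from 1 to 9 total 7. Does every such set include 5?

The only way to make 7 from 3 distinct digits is {1,2,4}, which does not contain 5.

No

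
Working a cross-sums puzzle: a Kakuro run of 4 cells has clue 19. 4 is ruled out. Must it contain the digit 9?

Counterexample: {1,3,7,8} sums to 19 under that restriction without using 9.

No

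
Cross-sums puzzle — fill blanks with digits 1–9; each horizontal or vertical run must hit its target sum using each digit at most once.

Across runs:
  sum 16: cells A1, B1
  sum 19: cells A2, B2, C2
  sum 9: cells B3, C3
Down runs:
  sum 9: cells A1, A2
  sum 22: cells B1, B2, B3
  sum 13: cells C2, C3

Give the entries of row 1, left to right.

7 9

16 in 2 cells must be {7,9}.
The 16 across and the 9 down share only 7, so A1 = 7.
B1 = 16 − 7 = 9 completes the 16 across.
A2 = 9 − 7 = 2 completes the 9 down.
B2 = 8: the only remaining digit allowed by both the 19 across and the 22 down.
C2 = 19 − 10 = 9 completes the 19 across.
B3 = 22 − 17 = 5 completes the 22 down.
C3 = 9 − 5 = 4 completes the 9 across.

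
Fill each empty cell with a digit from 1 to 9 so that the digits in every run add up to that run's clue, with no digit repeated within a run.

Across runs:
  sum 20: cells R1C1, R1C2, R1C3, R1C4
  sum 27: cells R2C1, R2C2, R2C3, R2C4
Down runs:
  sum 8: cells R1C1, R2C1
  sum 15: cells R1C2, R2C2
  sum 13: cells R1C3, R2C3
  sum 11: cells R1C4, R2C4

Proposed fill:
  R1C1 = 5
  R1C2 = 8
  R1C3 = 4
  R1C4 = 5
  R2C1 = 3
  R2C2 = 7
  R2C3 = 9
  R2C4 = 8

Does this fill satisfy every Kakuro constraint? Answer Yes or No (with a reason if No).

No — the across run R1C1–R1C4 sums to 22, not 20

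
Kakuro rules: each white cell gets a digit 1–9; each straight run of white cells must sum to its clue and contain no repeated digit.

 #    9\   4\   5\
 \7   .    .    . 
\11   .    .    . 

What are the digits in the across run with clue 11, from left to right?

7 in 3 cells must be {1,2,4}; 4 in 2 cells must be {1,3}.
The 7 across and the 4 down share only 1, so R1C2 = 1.
R2C2 = 4 − 1 = 3 completes the 4 down.
Nothing is forced directly, so branch on R2C3, whose candidates are 1 or 2. If R2C3 = 2: then R1C3 would have to be in {2,4} for the 7 across but in {3} for the 5 down — contradiction. So R2C3 = 1.
R1C3 = 5 − 1 = 4 completes the 5 down.
R2C1 = 11 − 4 = 7 completes the 11 across.
R1C1 = 7 − 5 = 2 completes the 7 across.

7 3 1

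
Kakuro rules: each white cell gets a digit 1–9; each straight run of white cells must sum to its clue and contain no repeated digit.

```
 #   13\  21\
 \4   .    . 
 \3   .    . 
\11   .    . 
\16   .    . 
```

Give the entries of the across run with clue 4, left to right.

1, 3

4 in 2 cells must be {1,3}; 3 in 2 cells must be {1,2}; 16 in 2 cells must be {7,9}.
Only 7 fits R4C1 under both its across sum 16 and down sum 13.
R4C2 = 16 − 7 = 9 completes the 16 across.
Nothing is forced directly, so branch on R1C1, whose candidates are 1 or 3. If R1C1 = 3: that forces R1C2 = 1, after which R2C2 would have to be in {1,2} for the 3 across but in {3,4,5,6,7,8} for the 21 down — contradiction. So R1C1 = 1.
R1C2 = 4 − 1 = 3 completes the 4 across.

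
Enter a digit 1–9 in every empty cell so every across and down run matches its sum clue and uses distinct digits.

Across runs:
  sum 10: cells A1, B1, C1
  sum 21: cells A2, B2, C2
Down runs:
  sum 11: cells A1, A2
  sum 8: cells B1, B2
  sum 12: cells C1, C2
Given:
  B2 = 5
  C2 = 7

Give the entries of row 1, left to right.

B1 = 8 − 5 = 3 completes the 8 down.
C1 = 12 − 7 = 5 completes the 12 down.
A2 = 21 − 12 = 9 completes the 21 across.
A1 = 10 − 8 = 2 completes the 10 across.

2, 3, 5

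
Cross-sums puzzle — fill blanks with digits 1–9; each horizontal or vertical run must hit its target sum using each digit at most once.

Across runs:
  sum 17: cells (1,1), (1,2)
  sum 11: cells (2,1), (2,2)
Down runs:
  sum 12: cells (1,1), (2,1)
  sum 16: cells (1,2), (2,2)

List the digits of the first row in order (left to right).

17 in 2 cells must be {8,9}; 16 in 2 cells must be {7,9}.
The 17 across and the 16 down share only 9, so (1,2) = 9.
(2,2) = 16 − 9 = 7 completes the 16 down.
(1,1) = 17 − 9 = 8 completes the 17 across.
(2,1) = 11 − 7 = 4 completes the 11 across.

8, 9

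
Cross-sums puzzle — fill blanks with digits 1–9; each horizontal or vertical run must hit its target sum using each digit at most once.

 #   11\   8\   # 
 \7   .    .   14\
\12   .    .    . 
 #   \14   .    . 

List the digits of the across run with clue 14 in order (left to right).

5, 9

The 14 across and the 8 down share only 5, so R3C2 = 5.
R3C3 = 14 − 5 = 9 completes the 14 across.
R2C3 = 14 − 9 = 5 completes the 14 down.
R2C2 = 1: the only remaining digit allowed by both the 12 across and the 8 down.
R1C2 = 8 − 6 = 2 completes the 8 down.
R2C1 = 12 − 6 = 6 completes the 12 across.
R1C1 = 7 − 2 = 5 completes the 7 across.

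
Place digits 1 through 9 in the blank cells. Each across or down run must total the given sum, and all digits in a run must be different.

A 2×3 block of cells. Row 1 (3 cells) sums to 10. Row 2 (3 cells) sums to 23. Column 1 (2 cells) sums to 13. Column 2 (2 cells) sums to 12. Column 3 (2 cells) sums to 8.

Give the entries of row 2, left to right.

23 in 3 cells must be {6,8,9}.
The 23 across and the 8 down share only 6, so (2,3) = 6.
(1,3) = 8 − 6 = 2 completes the 8 down.
Nothing is forced directly, so branch on (1,1), whose candidates are 5 or 7. If (1,1) = 7: then (1,2) would have to be in {1} for the 10 across but in {3,4,5,7,8,9} for the 12 down — contradiction. So (1,1) = 5.
(1,2) = 10 − 7 = 3 completes the 10 across.
(2,1) = 13 − 5 = 8 completes the 13 down.
(2,2) = 23 − 14 = 9 completes the 23 across.

8 9 6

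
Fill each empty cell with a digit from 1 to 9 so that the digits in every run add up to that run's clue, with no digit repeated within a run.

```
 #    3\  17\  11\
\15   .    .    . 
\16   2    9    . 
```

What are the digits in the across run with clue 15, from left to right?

1 8 6

3 in 2 cells must be {1,2}; 17 in 2 cells must be {8,9}.
R1C1 = 3 − 2 = 1 completes the 3 down.
R1C2 = 17 − 9 = 8 completes the 17 down.
R1C3 = 15 − 9 = 6 completes the 15 across.
R2C3 = 16 − 11 = 5 completes the 16 across.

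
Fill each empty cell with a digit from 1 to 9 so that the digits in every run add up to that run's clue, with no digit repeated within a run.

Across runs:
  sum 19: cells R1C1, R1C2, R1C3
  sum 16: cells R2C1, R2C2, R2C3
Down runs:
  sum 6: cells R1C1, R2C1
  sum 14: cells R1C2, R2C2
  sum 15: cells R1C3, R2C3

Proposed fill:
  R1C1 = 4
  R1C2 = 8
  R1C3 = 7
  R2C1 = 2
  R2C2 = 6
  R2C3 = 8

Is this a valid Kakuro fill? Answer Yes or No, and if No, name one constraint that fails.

Yes

Across: 4+8+7=19; 2+6+8=16. Down: 4+2=6; 8+6=14; 7+8=15. No digit repeats within any run.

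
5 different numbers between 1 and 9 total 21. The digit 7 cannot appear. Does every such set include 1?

Every partition of 21 into 5 distinct digits under that restriction includes 1: {1,2,3,6,9}, {1,2,4,5,9}, {1,2,4,6,8}, {1,3,4,5,8}.

Yes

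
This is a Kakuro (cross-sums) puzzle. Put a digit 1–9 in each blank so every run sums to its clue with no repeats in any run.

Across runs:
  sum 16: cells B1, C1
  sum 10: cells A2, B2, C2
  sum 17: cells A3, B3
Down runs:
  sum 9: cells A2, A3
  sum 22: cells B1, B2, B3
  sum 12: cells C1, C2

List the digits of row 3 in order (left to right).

8 9

16 in 2 cells must be {7,9}; 17 in 2 cells must be {8,9}.
The 17 across and the 9 down share only 8, so A3 = 8.
B3 = 17 − 8 = 9 completes the 17 across.
B1 = 7: the only remaining digit allowed by both the 16 across and the 22 down.
C1 = 16 − 7 = 9 completes the 16 across.
A2 = 9 − 8 = 1 completes the 9 down.
B2 = 22 − 16 = 6 completes the 22 down.
C2 = 10 − 7 = 3 completes the 10 across.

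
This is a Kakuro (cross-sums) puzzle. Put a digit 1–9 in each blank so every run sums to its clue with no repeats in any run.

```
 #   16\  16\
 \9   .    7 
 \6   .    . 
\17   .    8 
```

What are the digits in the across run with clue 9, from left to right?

17 in 2 cells must be {8,9}.
R1C1 = 9 − 7 = 2 completes the 9 across.
Given what's placed, R2C1 must be 5 to fit the 6 across and 16 down.
R2C2 = 6 − 5 = 1 completes the 6 across.
R3C1 = 17 − 8 = 9 completes the 17 across.

2 7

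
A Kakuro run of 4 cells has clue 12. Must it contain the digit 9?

No

Counterexample: {1,2,3,6} sums to 12 without using 9.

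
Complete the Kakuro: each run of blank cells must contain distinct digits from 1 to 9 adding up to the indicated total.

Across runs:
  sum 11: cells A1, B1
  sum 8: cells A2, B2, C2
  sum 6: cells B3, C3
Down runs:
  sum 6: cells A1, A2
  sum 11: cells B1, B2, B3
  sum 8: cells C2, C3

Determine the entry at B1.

Nothing is forced directly, so branch on C3, whose candidates are 1 or 2 or 5. If C3 = 1: then C2 would have to be in {1,2,3,4,5} for the 8 across but in {7} for the 8 down — contradiction. If C3 = 2: then C2 would have to be in {1,2,3,4,5} for the 8 across but in {6} for the 8 down — contradiction. So C3 = 5.
C2 = 8 − 5 = 3 completes the 8 down.
B3 = 6 − 5 = 1 completes the 6 across.
B2 = 4: the only remaining digit allowed by both the 8 across and the 11 down.
B1 = 11 − 5 = 6 completes the 11 down.
A2 = 8 − 7 = 1 completes the 8 across.
A1 = 11 − 6 = 5 completes the 11 across.

6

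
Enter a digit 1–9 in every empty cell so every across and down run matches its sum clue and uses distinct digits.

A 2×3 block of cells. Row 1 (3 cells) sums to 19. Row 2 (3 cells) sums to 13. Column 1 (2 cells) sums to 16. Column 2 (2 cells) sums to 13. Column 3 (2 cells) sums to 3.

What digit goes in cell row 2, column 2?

5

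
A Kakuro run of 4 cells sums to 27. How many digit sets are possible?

4 distinct digits from 1–9 sum between 10 and 30.
Enumerating: {3,7,8,9}, {4,6,8,9}, {5,6,7,9}.

3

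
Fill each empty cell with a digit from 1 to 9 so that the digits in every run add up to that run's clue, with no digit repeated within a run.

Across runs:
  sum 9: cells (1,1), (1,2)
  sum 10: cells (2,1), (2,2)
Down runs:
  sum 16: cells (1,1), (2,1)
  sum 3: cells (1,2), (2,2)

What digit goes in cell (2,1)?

16 in 2 cells must be {7,9}; 3 in 2 cells must be {1,2}.
The 9 across and the 16 down share only 7, so (1,1) = 7.
(1,2) = 9 − 7 = 2 completes the 9 across.
(2,1) = 16 − 7 = 9 completes the 16 down.
(2,2) = 10 − 9 = 1 completes the 10 across.

9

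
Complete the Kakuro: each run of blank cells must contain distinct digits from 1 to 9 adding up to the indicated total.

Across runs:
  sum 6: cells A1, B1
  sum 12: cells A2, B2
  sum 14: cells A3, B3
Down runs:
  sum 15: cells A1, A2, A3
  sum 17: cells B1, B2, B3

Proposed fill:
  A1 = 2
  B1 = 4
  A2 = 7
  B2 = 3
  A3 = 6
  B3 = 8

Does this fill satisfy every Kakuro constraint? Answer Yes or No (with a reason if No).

No — the across run A2–B2 sums to 10, not 12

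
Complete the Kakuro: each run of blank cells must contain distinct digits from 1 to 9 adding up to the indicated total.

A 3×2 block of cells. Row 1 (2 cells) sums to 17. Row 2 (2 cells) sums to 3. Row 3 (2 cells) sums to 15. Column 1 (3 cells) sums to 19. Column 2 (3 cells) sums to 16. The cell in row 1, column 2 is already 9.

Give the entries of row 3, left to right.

17 in 2 cells must be {8,9}; 3 in 2 cells must be {1,2}.
(1,1) = 17 − 9 = 8 completes the 17 across.
Given what's placed, (2,1) must be 2 to fit the 3 across and 19 down.
(2,2) = 3 − 2 = 1 completes the 3 across.
(3,1) = 19 − 10 = 9 completes the 19 down.
(3,2) = 15 − 9 = 6 completes the 15 across.

9 6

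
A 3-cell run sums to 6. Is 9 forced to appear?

The only way to make 6 from 3 distinct digits is {1,2,3}, which does not contain 9.

No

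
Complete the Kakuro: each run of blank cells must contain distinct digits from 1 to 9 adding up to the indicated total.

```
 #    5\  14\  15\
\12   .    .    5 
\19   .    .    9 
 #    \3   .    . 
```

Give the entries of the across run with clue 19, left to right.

2, 8, 9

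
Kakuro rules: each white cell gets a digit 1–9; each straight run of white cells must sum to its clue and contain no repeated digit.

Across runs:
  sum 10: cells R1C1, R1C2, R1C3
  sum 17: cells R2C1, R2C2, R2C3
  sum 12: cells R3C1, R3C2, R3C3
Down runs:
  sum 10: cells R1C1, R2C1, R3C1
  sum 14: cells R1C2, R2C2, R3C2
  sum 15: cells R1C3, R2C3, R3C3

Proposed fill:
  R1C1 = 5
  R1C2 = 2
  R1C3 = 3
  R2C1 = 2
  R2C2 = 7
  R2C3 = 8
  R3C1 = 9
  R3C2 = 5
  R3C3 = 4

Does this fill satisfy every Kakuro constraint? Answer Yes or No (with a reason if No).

No — the down run R1C1–R3C1 sums to 16, not 10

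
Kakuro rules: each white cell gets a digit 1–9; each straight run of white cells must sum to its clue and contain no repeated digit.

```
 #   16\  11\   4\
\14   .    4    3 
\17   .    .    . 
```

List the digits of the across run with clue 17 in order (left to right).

9, 7, 1

16 in 2 cells must be {7,9}; 4 in 2 cells must be {1,3}.
R1C1 = 14 − 7 = 7 completes the 14 across.
R2C1 = 16 − 7 = 9 completes the 16 down.
R2C2 = 11 − 4 = 7 completes the 11 down.
R2C3 = 17 − 16 = 1 completes the 17 across.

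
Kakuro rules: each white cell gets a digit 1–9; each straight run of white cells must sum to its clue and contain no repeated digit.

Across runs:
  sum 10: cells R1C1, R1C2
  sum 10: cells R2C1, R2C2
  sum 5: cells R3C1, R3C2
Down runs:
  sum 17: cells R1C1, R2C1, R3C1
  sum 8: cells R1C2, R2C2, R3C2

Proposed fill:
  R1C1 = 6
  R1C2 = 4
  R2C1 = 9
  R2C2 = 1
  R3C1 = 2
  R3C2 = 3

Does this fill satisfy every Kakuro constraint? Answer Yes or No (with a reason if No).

Yes

Across: 6+4=10; 9+1=10; 2+3=5. Down: 6+9+2=17; 4+1+3=8. No digit repeats within any run.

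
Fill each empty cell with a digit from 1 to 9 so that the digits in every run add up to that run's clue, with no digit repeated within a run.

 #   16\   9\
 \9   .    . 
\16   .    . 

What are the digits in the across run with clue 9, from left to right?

16 in 2 cells must be {7,9}.
The 9 across and the 16 down share only 7, so R1C1 = 7.
R1C2 = 9 − 7 = 2 completes the 9 across.
R2C1 = 16 − 7 = 9 completes the 16 down.
R2C2 = 16 − 9 = 7 completes the 16 across.

7 2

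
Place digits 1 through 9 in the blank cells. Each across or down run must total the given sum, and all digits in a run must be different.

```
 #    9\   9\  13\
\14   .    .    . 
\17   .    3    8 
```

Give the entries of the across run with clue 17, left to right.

6 3 8

R1C2 = 9 − 3 = 6 completes the 9 down.
R1C3 = 13 − 8 = 5 completes the 13 down.
R2C1 = 17 − 11 = 6 completes the 17 across.
R1C1 = 14 − 11 = 3 completes the 14 across.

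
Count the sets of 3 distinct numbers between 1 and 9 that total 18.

3 distinct digits from 1–9 sum between 6 and 24.

7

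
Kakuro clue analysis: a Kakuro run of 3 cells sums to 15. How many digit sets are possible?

3 distinct digits from 1–9 sum between 6 and 24.

8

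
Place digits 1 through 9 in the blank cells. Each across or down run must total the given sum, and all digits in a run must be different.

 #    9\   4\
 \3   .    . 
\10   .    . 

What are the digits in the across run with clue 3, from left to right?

2 1

3 in 2 cells must be {1,2}; 4 in 2 cells must be {1,3}.
The 3 across and the 4 down share only 1, so R1C2 = 1.
R2C2 = 4 − 1 = 3 completes the 4 down.
R1C1 = 3 − 1 = 2 completes the 3 across.
R2C1 = 10 − 3 = 7 completes the 10 across.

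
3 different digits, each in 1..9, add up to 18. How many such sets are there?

7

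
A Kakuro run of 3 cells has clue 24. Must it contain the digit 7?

The only way to make 24 from 3 distinct digits is {7,8,9}, which contains 7.

Yes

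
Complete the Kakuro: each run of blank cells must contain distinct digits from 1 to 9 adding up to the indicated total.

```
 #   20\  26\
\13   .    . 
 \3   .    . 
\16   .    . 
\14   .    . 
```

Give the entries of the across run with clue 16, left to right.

9, 7

3 in 2 cells must be {1,2}; 16 in 2 cells must be {7,9}.
Only 2 fits R2C2 under both its across sum 3 and down sum 26.
R2C1 = 3 − 2 = 1 completes the 3 across.
Nothing is forced directly, so branch on R3C1, whose candidates are 7 or 9. If R3C1 = 7: that forces R3C2 = 9, R4C2 = 8, R1C2 = 7, after which R4C1 would have to be in {6} for the 14 across but in {3,4,8,9} for the 20 down — contradiction. So R3C1 = 9.
R3C2 = 16 − 9 = 7 completes the 16 across.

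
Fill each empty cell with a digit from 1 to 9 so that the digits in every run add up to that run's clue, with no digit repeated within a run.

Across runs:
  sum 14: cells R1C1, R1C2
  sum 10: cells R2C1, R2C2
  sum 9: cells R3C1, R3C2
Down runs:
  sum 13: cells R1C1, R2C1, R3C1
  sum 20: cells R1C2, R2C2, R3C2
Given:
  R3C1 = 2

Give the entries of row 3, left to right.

2 7

R3C2 = 9 − 2 = 7 completes the 9 across.
Nothing is forced directly, so branch on R1C1, whose candidates are 5 or 6 or 8. If R1C1 = 6: that forces R1C2 = 8, after which R2C1 would have to be in {1,2,3,4,6,7,8,9} for the 10 across but in {5} for the 13 down — contradiction. If R1C1 = 8: then R1C2 would have to be in {6} for the 14 across but in {4,5,8,9} for the 20 down — contradiction. So R1C1 = 5.
R1C2 = 14 − 5 = 9 completes the 14 across.
R2C1 = 13 − 7 = 6 completes the 13 down.
R2C2 = 10 − 6 = 4 completes the 10 across.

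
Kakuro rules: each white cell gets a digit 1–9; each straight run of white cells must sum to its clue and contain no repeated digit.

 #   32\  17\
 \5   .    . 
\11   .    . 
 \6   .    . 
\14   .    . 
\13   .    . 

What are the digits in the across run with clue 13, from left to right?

7 6

Nothing is forced directly, so branch on R4C2, whose candidates are 5 or 6. If R4C2 = 6: that forces R4C1 = 8, R5C2 = 5, after which R5C1 would have to be in {8} for the 13 across but in {2,3,4,5,6,7,9} for the 32 down — contradiction. So R4C2 = 5.
R4C1 = 14 − 5 = 9 completes the 14 across.
Given what's placed, R5C2 must be 6 to fit the 13 across and 17 down.
R5C1 = 13 − 6 = 7 completes the 13 across.
No cell is forced outright now. R2C2 can only be 2 or 3 (the digits allowed by both its 11 across and its 17 down). If R2C2 = 2: then R2C1 would have to be in {9} for the 11 across but in {2,3,5,6,8} for the 32 down — contradiction. So R2C2 = 3.
R2C1 = 11 − 3 = 8 completes the 11 across.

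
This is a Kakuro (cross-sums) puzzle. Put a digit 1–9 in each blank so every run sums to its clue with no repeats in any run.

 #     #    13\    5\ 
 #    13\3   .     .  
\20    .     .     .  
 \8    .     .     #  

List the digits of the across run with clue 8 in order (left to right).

3 in 2 cells must be {1,2}.
Nothing is forced directly, so branch on R1C2, whose candidates are 1 or 2. If R1C2 = 2: that forces R1C3 = 1, R2C3 = 4, R2C2 = 7, after which R3C2 would have to be in {1,2,3,5,6,7} for the 8 across but in {4} for the 13 down — contradiction. So R1C2 = 1.
R1C3 = 3 − 1 = 2 completes the 3 across.
R2C3 = 5 − 2 = 3 completes the 5 down.
No cell is forced outright now. R2C1 can only be 8 or 9 (the digits allowed by both its 20 across and its 13 down). If R2C1 = 9: that forces R2C2 = 8, after which R3C1 would have to be in {1,2,3,5,6,7} for the 8 across but in {4} for the 13 down — contradiction. So R2C1 = 8.
R2C2 = 20 − 11 = 9 completes the 20 across.
R3C1 = 13 − 8 = 5 completes the 13 down.
R3C2 = 8 − 5 = 3 completes the 8 across.

5 3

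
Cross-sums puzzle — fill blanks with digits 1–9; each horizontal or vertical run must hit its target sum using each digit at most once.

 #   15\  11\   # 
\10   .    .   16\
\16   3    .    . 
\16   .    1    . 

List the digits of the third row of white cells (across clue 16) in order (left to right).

16 in 2 cells must be {7,9}.
No cell is forced outright now. R3C1 can only be 7 or 8 (the digits allowed by both its 16 across and its 15 down). If R3C1 = 7: then R1C1 would have to be in {1,2,3,4,6,7,8,9} for the 10 across but in {5} for the 15 down — contradiction. So R3C1 = 8.
R1C1 = 15 − 11 = 4 completes the 15 down.
R1C2 = 10 − 4 = 6 completes the 10 across.
R2C2 = 11 − 7 = 4 completes the 11 down.
R2C3 = 16 − 7 = 9 completes the 16 across.
R3C3 = 16 − 9 = 7 completes the 16 across.

8 1 7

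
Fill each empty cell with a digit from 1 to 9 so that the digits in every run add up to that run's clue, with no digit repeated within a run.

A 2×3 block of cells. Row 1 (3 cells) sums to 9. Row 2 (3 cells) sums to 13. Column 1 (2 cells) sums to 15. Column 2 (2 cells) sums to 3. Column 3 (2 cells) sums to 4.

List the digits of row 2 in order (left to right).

9 1 3

3 in 2 cells must be {1,2}; 4 in 2 cells must be {1,3}.
The 9 across and the 15 down share only 6, so (1,1) = 6.
Given what's placed, (1,3) must be 1 to fit the 9 across and 4 down.
(2,1) = 15 − 6 = 9 completes the 15 down.
(2,2) = 1: the only remaining digit allowed by both the 13 across and the 3 down.
(2,3) = 13 − 10 = 3 completes the 13 across.
(1,2) = 9 − 7 = 2 completes the 9 across.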